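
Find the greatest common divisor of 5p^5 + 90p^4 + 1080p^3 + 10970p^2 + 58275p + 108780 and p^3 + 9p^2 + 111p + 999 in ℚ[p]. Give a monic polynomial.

Apply the Euclidean algorithm:
  5p^5 + 90p^4 + 1080p^3 + 10970p^2 + 58275p + 108780 = (5p^2 + 45p + 120)(p^3 + 9p^2 + 111p + 999) + (−100p^2 − 11100)
  p^3 + 9p^2 + 111p + 999 = (−(1/100)p − 9/100)(−100p^2 − 11100) + (0)
Last nonzero remainder: −100p^2 − 11100. Dividing through by −100 gives the monic gcd p^2 + 111.

p^2 + 111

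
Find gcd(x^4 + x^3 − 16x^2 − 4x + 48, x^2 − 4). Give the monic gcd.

x^2 − 4

Euclidean algorithm in ℚ[x]:
  x^4 + x^3 − 16x^2 − 4x + 48 = (x^2 + x − 12)(x^2 − 4) + (0)
The last nonzero remainder x^2 − 4 is already monic.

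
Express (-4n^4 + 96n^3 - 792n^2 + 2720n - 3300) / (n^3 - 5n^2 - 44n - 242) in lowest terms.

(-4n^3 + 52n^2 - 220n + 300)/(n^2 + 6n + 22)

Euclidean algorithm in ℚ[n]:
  -4n^4 + 96n^3 - 792n^2 + 2720n - 3300 = (-4n + 76)(n^3 - 5n^2 - 44n - 242) + (-588n^2 + 5096n + 15092)
  n^3 - 5n^2 - 44n - 242 = (-(1/588)n - 11/1764)(-588n^2 + 5096n + 15092) + ((121/9)n - 1331/9)
  -588n^2 + 5096n + 15092 = (-(5292/121)n - 12348/121)((121/9)n - 1331/9) + (0)
Last nonzero remainder: (121/9)n - 1331/9. Dividing through by 121/9 gives the monic gcd n - 11.
Cancel n - 11 from numerator and denominator to get the reduced form.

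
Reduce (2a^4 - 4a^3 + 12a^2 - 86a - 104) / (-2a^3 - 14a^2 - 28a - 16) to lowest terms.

(-a^3 + 3a^2 - 9a + 52)/(a^2 + 6a + 8)

Apply the Euclidean algorithm:
  2a^4 - 4a^3 + 12a^2 - 86a - 104 = (-a + 9)(-2a^3 - 14a^2 - 28a - 16) + (110a^2 + 150a + 40)
  -2a^3 - 14a^2 - 28a - 16 = (-(1/55)a - 62/605)(110a^2 + 150a + 40) + (-(1440/121)a - 1440/121)
  110a^2 + 150a + 40 = (-(1331/144)a - 121/36)(-(1440/121)a - 1440/121) + (0)
Last nonzero remainder: -(1440/121)a - 1440/121. Dividing through by -1440/121 gives the monic gcd a + 1.
Cancel a + 1 from numerator and denominator to get the reduced form.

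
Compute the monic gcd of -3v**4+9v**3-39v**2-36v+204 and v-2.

Repeated division with remainder:
  -3v**4+9v**3-39v**2-36v+204 = (-3v**3+3v**2-33v-102)(v-2) + (0)
The last nonzero remainder v-2 is already monic.

v-2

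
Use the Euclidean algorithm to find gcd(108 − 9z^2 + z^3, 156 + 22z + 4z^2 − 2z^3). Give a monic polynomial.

−6 + z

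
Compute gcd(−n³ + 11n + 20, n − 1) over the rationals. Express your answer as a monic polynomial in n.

1

Repeated division with remainder:
  −n³ + 11n + 20 = (−n² − n + 10)(n − 1) + (30)
  n − 1 = ((1/30)n − 1/30)(30) + (0)
The last nonzero remainder is the constant 30, so the polynomials are coprime and gcd = 1.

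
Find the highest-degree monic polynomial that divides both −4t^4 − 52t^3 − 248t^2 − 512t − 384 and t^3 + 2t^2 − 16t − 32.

t^2 + 6t + 8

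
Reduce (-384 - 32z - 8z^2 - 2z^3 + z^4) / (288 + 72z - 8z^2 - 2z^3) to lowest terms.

(-16 - z^2)/(12 + 2z)

Euclidean algorithm in ℚ[z]:
  z^4 - 2z^3 - 8z^2 - 32z - 384 = (-(1/2)z + 3)(-2z^3 - 8z^2 + 72z + 288) + (52z^2 - 104z - 1248)
  -2z^3 - 8z^2 + 72z + 288 = (-(1/26)z - 3/13)(52z^2 - 104z - 1248) + (0)
Last nonzero remainder: 52z^2 - 104z - 1248. Dividing through by 52 gives the monic gcd z^2 - 2z - 24.
Cancel z^2 - 2z - 24 from numerator and denominator to get the reduced form.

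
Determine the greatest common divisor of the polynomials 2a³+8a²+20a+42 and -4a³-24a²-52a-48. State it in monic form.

a+3

Repeated division with remainder:
  2a³+8a²+20a+42 = (-1/2)(-4a³-24a²-52a-48) + (-4a²-6a+18)
  -4a³-24a²-52a-48 = (a+9/2)(-4a²-6a+18) + (-43a-129)
  -4a²-6a+18 = ((4/43)a-6/43)(-43a-129) + (0)
Last nonzero remainder: -43a-129. Dividing through by -43 gives the monic gcd a+3.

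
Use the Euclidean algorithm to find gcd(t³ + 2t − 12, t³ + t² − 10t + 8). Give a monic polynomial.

Euclidean algorithm in ℚ[t]:
  t³ + 2t − 12 = (t³ + t² − 10t + 8) + (−t² + 12t − 20)
  t³ + t² − 10t + 8 = (−t − 13)(−t² + 12t − 20) + (126t − 252)
  −t² + 12t − 20 = (−(1/126)t + 5/63)(126t − 252) + (0)
Last nonzero remainder: 126t − 252. Dividing through by 126 gives the monic gcd t − 2.

t − 2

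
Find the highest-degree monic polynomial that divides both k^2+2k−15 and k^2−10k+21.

Euclidean algorithm in ℚ[k]:
  k^2+2k−15 = (k^2−10k+21) + (12k−36)
  k^2−10k+21 = ((1/12)k−7/12)(12k−36) + (0)
Last nonzero remainder: 12k−36. Dividing through by 12 gives the monic gcd k−3.

k−3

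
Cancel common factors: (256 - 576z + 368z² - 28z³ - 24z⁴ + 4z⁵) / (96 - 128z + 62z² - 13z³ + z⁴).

Euclidean algorithm in ℚ[z]:
  4z⁵ - 24z⁴ - 28z³ + 368z² - 576z + 256 = (4z + 28)(z⁴ - 13z³ + 62z² - 128z + 96) + (88z³ - 856z² + 2624z - 2432)
  z⁴ - 13z³ + 62z² - 128z + 96 = ((1/88)z - 9/242)(88z³ - 856z² + 2624z - 2432) + ((42/121)z² - (336/121)z + 672/121)
  88z³ - 856z² + 2624z - 2432 = ((5324/21)z - 9196/21)((42/121)z² - (336/121)z + 672/121) + (0)
Last nonzero remainder: (42/121)z² - (336/121)z + 672/121. Dividing through by 42/121 gives the monic gcd z² - 8z + 16.
Cancel z² - 8z + 16 from numerator and denominator to get the reduced form.

(16 - 28z + 8z² + 4z³)/(6 - 5z + z²)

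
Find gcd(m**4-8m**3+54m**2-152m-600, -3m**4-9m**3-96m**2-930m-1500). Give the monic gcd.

Euclidean algorithm in ℚ[m]:
  m**4-8m**3+54m**2-152m-600 = (-1/3)(-3m**4-9m**3-96m**2-930m-1500) + (-11m**3+22m**2-462m-1100)
  -3m**4-9m**3-96m**2-930m-1500 = ((3/11)m+15/11)(-11m**3+22m**2-462m-1100) + (0)
Last nonzero remainder: -11m**3+22m**2-462m-1100. Dividing through by -11 gives the monic gcd m**3-2m**2+42m+100.

m**3-2m**2+42m+100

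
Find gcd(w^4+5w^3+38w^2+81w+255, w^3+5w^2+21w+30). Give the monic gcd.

w^2+3w+15

Repeated division with remainder:
  w^4+5w^3+38w^2+81w+255 = (w)(w^3+5w^2+21w+30) + (17w^2+51w+255)
  w^3+5w^2+21w+30 = ((1/17)w+2/17)(17w^2+51w+255) + (0)
Last nonzero remainder: 17w^2+51w+255. Dividing through by 17 gives the monic gcd w^2+3w+15.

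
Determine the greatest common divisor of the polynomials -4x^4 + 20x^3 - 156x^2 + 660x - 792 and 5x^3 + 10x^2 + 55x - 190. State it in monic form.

x - 2

Apply the Euclidean algorithm:
  -4x^4 + 20x^3 - 156x^2 + 660x - 792 = (-(4/5)x + 28/5)(5x^3 + 10x^2 + 55x - 190) + (-168x^2 + 200x + 272)
  5x^3 + 10x^2 + 55x - 190 = (-(5/168)x - 335/3528)(-168x^2 + 200x + 272) + ((36200/441)x - 72400/441)
  -168x^2 + 200x + 272 = (-(9261/4525)x - 7497/4525)((36200/441)x - 72400/441) + (0)
Last nonzero remainder: (36200/441)x - 72400/441. Dividing through by 36200/441 gives the monic gcd x - 2.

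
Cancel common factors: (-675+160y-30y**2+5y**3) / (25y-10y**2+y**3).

(135-5y+5y**2)/(-5y+y**2)

Euclidean algorithm in ℚ[y]:
  5y**3-30y**2+160y-675 = (5)(y**3-10y**2+25y) + (20y**2+35y-675)
  y**3-10y**2+25y = ((1/20)y-47/80)(20y**2+35y-675) + ((1269/16)y-6345/16)
  20y**2+35y-675 = ((320/1269)y+80/47)((1269/16)y-6345/16) + (0)
Last nonzero remainder: (1269/16)y-6345/16. Dividing through by 1269/16 gives the monic gcd y-5.
Cancel y-5 from numerator and denominator to get the reduced form.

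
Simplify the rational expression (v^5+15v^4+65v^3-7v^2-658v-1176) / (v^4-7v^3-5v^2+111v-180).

(v^3+14v^2+63v+98)/(v^2-8v+15)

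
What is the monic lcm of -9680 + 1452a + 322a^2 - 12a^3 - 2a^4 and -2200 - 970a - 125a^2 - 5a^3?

19360 + 1936a - 1370a^2 - 137a^3 + 10a^4 + a^5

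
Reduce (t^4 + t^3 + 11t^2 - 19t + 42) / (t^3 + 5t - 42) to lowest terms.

(t^2 - 2t + 3)/(t - 3)

Apply the Euclidean algorithm:
  t^4 + t^3 + 11t^2 - 19t + 42 = (t + 1)(t^3 + 5t - 42) + (6t^2 + 18t + 84)
  t^3 + 5t - 42 = ((1/6)t - 1/2)(6t^2 + 18t + 84) + (0)
Last nonzero remainder: 6t^2 + 18t + 84. Dividing through by 6 gives the monic gcd t^2 + 3t + 14.
Cancel t^2 + 3t + 14 from numerator and denominator to get the reduced form.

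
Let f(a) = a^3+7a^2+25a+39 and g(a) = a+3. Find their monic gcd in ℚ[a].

Apply the Euclidean algorithm:
  a^3+7a^2+25a+39 = (a^2+4a+13)(a+3) + (0)
The last nonzero remainder a+3 is already monic.

a+3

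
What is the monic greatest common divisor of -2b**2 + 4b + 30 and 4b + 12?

Repeated division with remainder:
  -2b**2 + 4b + 30 = (-(1/2)b + 5/2)(4b + 12) + (0)
Last nonzero remainder: 4b + 12. Dividing through by 4 gives the monic gcd b + 3.

b + 3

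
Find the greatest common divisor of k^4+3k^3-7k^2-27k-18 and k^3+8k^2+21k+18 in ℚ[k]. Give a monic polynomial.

k^2+5k+6

By polynomial division,
  k^4+3k^3-7k^2-27k-18 = (k-5)(k^3+8k^2+21k+18) + (12k^2+60k+72)
  k^3+8k^2+21k+18 = ((1/12)k+1/4)(12k^2+60k+72) + (0)
Last nonzero remainder: 12k^2+60k+72. Dividing through by 12 gives the monic gcd k^2+5k+6.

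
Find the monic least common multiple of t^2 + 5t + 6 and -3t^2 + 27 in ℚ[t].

t^3 + 2t^2 - 9t - 18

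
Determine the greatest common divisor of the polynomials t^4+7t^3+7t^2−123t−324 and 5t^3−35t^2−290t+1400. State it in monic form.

Euclidean algorithm in ℚ[t]:
  t^4+7t^3+7t^2−123t−324 = ((1/5)t+14/5)(5t^3−35t^2−290t+1400) + (163t^2+409t−4244)
  5t^3−35t^2−290t+1400 = ((5/163)t−7750/26569)(163t^2+409t−4244) + (−(1076400/26569)t+4305600/26569)
  163t^2+409t−4244 = (−(4330747/1076400)t−28189709/1076400)(−(1076400/26569)t+4305600/26569) + (0)
Last nonzero remainder: −(1076400/26569)t+4305600/26569. Dividing through by −1076400/26569 gives the monic gcd t−4.

t−4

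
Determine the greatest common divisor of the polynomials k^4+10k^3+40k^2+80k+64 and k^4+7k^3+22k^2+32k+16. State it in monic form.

By polynomial division,
  k^4+10k^3+40k^2+80k+64 = (k^4+7k^3+22k^2+32k+16) + (3k^3+18k^2+48k+48)
  k^4+7k^3+22k^2+32k+16 = ((1/3)k+1/3)(3k^3+18k^2+48k+48) + (0)
Last nonzero remainder: 3k^3+18k^2+48k+48. Dividing through by 3 gives the monic gcd k^3+6k^2+16k+16.

k^3+6k^2+16k+16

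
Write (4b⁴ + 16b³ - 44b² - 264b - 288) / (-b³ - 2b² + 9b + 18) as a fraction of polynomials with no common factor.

(-4b² + 4b + 48)/(b - 3)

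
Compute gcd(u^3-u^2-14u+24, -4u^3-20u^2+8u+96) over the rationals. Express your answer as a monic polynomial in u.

u^2+2u-8

Repeated division with remainder:
  u^3-u^2-14u+24 = (-1/4)(-4u^3-20u^2+8u+96) + (-6u^2-12u+48)
  -4u^3-20u^2+8u+96 = ((2/3)u+2)(-6u^2-12u+48) + (0)
Last nonzero remainder: -6u^2-12u+48. Dividing through by -6 gives the monic gcd u^2+2u-8.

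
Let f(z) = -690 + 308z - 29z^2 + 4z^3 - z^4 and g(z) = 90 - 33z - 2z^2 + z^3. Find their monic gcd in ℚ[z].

Apply the Euclidean algorithm:
  -z^4 + 4z^3 - 29z^2 + 308z - 690 = (-z + 2)(z^3 - 2z^2 - 33z + 90) + (-58z^2 + 464z - 870)
  z^3 - 2z^2 - 33z + 90 = (-(1/58)z - 3/29)(-58z^2 + 464z - 870) + (0)
Last nonzero remainder: -58z^2 + 464z - 870. Dividing through by -58 gives the monic gcd z^2 - 8z + 15.

15 - 8z + z^2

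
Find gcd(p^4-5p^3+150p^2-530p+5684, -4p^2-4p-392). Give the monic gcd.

p^2+p+98

Apply the Euclidean algorithm:
  p^4-5p^3+150p^2-530p+5684 = (-(1/4)p^2+(3/2)p-29/2)(-4p^2-4p-392) + (0)
Last nonzero remainder: -4p^2-4p-392. Dividing through by -4 gives the monic gcd p^2+p+98.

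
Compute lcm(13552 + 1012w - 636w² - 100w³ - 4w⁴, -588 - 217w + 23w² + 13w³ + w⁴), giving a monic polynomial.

Apply the Euclidean algorithm:
  -4w⁴ - 100w³ - 636w² + 1012w + 13552 = (-4)(w⁴ + 13w³ + 23w² - 217w - 588) + (-48w³ - 544w² + 144w + 11200)
  w⁴ + 13w³ + 23w² - 217w - 588 = (-(1/48)w - 5/144)(-48w³ - 544w² + 144w + 11200) + ((64/9)w² + (64/3)w - 1792/9)
  -48w³ - 544w² + 144w + 11200 = (-(27/4)w - 225/4)((64/9)w² + (64/3)w - 1792/9) + (0)
Last nonzero remainder: (64/9)w² + (64/3)w - 1792/9. Dividing through by 64/9 gives the monic gcd w² + 3w - 28.
Then lcm(f, g) = f·g / gcd(f, g); expanding and making the result monic gives the answer.

-71148 - 39193w - 2579w² + 1862w³ + 430w⁴ + 35w⁵ + w⁶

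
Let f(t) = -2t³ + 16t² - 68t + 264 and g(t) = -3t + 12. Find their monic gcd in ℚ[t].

1

By polynomial division,
  -2t³ + 16t² - 68t + 264 = ((2/3)t² - (8/3)t + 12)(-3t + 12) + (120)
  -3t + 12 = (-(1/40)t + 1/10)(120) + (0)
The last nonzero remainder is the constant 120, so the polynomials are coprime and gcd = 1.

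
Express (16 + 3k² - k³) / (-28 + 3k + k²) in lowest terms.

By polynomial division,
  -k³ + 3k² + 16 = (-k + 6)(k² + 3k - 28) + (-46k + 184)
  k² + 3k - 28 = (-(1/46)k - 7/46)(-46k + 184) + (0)
Last nonzero remainder: -46k + 184. Dividing through by -46 gives the monic gcd k - 4.
Cancel k - 4 from numerator and denominator to get the reduced form.

(-4 - k - k²)/(7 + k)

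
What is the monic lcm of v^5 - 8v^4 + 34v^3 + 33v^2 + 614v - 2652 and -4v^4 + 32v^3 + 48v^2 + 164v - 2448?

Apply the Euclidean algorithm:
  v^5 - 8v^4 + 34v^3 + 33v^2 + 614v - 2652 = (-(1/4)v)(-4v^4 + 32v^3 + 48v^2 + 164v - 2448) + (46v^3 + 74v^2 + 2v - 2652)
  -4v^4 + 32v^3 + 48v^2 + 164v - 2448 = (-(2/23)v + 442/529)(46v^3 + 74v^2 + 2v - 2652) + (-(7224/529)v^2 - (36120/529)v - 122808/529)
  46v^3 + 74v^2 + 2v - 2652 = (-(12167/3612)v + 6877/602)(-(7224/529)v^2 - (36120/529)v - 122808/529) + (0)
Last nonzero remainder: -(7224/529)v^2 - (36120/529)v - 122808/529. Dividing through by -7224/529 gives the monic gcd v^2 + 5v + 17.
Then lcm(f, g) = f·g / gcd(f, g); expanding and making the result monic gives the answer.

v^7 - 21v^6 + 174v^5 - 697v^4 + 1409v^3 - 9446v^2 + 56580v - 95472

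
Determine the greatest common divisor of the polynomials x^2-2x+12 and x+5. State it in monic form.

1

Repeated division with remainder:
  x^2-2x+12 = (x-7)(x+5) + (47)
  x+5 = ((1/47)x+5/47)(47) + (0)
The last nonzero remainder is the constant 47, so the polynomials are coprime and gcd = 1.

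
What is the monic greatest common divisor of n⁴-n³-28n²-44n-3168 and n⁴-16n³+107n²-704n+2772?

n³-9n²+44n-396

Euclidean algorithm in ℚ[n]:
  n⁴-n³-28n²-44n-3168 = (n⁴-16n³+107n²-704n+2772) + (15n³-135n²+660n-5940)
  n⁴-16n³+107n²-704n+2772 = ((1/15)n-7/15)(15n³-135n²+660n-5940) + (0)
Last nonzero remainder: 15n³-135n²+660n-5940. Dividing through by 15 gives the monic gcd n³-9n²+44n-396.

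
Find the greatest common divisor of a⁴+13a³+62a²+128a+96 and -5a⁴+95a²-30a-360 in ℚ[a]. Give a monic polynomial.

a²+6a+8

Euclidean algorithm in ℚ[a]:
  a⁴+13a³+62a²+128a+96 = (-1/5)(-5a⁴+95a²-30a-360) + (13a³+81a²+122a+24)
  -5a⁴+95a²-30a-360 = (-(5/13)a+405/169)(13a³+81a²+122a+24) + (-(8820/169)a²-(52920/169)a-70560/169)
  13a³+81a²+122a+24 = (-(2197/8820)a-169/2940)(-(8820/169)a²-(52920/169)a-70560/169) + (0)
Last nonzero remainder: -(8820/169)a²-(52920/169)a-70560/169. Dividing through by -8820/169 gives the monic gcd a²+6a+8.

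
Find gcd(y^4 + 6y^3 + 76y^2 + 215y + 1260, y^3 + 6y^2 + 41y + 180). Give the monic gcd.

Apply the Euclidean algorithm:
  y^4 + 6y^3 + 76y^2 + 215y + 1260 = (y)(y^3 + 6y^2 + 41y + 180) + (35y^2 + 35y + 1260)
  y^3 + 6y^2 + 41y + 180 = ((1/35)y + 1/7)(35y^2 + 35y + 1260) + (0)
Last nonzero remainder: 35y^2 + 35y + 1260. Dividing through by 35 gives the monic gcd y^2 + y + 36.

y^2 + y + 36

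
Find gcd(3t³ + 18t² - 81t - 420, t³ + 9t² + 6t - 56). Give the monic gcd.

By polynomial division,
  3t³ + 18t² - 81t - 420 = (3)(t³ + 9t² + 6t - 56) + (-9t² - 99t - 252)
  t³ + 9t² + 6t - 56 = (-(1/9)t + 2/9)(-9t² - 99t - 252) + (0)
Last nonzero remainder: -9t² - 99t - 252. Dividing through by -9 gives the monic gcd t² + 11t + 28.

t² + 11t + 28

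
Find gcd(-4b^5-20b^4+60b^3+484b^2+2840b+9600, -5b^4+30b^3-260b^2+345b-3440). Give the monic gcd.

b^2+b+16

Apply the Euclidean algorithm:
  -4b^5-20b^4+60b^3+484b^2+2840b+9600 = ((4/5)b+44/5)(-5b^4+30b^3-260b^2+345b-3440) + (4b^3+2496b^2+2556b+39872)
  -5b^4+30b^3-260b^2+345b-3440 = (-(5/4)b+1575/2)(4b^3+2496b^2+2556b+39872) + (-1962665b^2-1962665b-31402640)
  4b^3+2496b^2+2556b+39872 = (-(4/1962665)b-2492/1962665)(-1962665b^2-1962665b-31402640) + (0)
Last nonzero remainder: -1962665b^2-1962665b-31402640. Dividing through by -1962665 gives the monic gcd b^2+b+16.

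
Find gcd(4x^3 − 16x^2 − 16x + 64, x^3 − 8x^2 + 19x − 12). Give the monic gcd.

x − 4

Repeated division with remainder:
  4x^3 − 16x^2 − 16x + 64 = (4)(x^3 − 8x^2 + 19x − 12) + (16x^2 − 92x + 112)
  x^3 − 8x^2 + 19x − 12 = ((1/16)x − 9/64)(16x^2 − 92x + 112) + (−(15/16)x + 15/4)
  16x^2 − 92x + 112 = (−(256/15)x + 448/15)(−(15/16)x + 15/4) + (0)
Last nonzero remainder: −(15/16)x + 15/4. Dividing through by −15/16 gives the monic gcd x − 4.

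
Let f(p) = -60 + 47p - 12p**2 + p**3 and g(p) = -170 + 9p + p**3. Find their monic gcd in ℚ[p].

Apply the Euclidean algorithm:
  p**3 - 12p**2 + 47p - 60 = (p**3 + 9p - 170) + (-12p**2 + 38p + 110)
  p**3 + 9p - 170 = (-(1/12)p - 19/72)(-12p**2 + 38p + 110) + ((1015/36)p - 5075/36)
  -12p**2 + 38p + 110 = (-(432/1015)p - 792/1015)((1015/36)p - 5075/36) + (0)
Last nonzero remainder: (1015/36)p - 5075/36. Dividing through by 1015/36 gives the monic gcd p - 5.

-5 + p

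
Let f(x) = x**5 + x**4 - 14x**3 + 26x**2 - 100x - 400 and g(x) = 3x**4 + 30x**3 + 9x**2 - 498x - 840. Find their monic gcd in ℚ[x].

x**3 + 3x**2 - 18x - 40

Euclidean algorithm in ℚ[x]:
  x**5 + x**4 - 14x**3 + 26x**2 - 100x - 400 = ((1/3)x - 3)(3x**4 + 30x**3 + 9x**2 - 498x - 840) + (73x**3 + 219x**2 - 1314x - 2920)
  3x**4 + 30x**3 + 9x**2 - 498x - 840 = ((3/73)x + 21/73)(73x**3 + 219x**2 - 1314x - 2920) + (0)
Last nonzero remainder: 73x**3 + 219x**2 - 1314x - 2920. Dividing through by 73 gives the monic gcd x**3 + 3x**2 - 18x - 40.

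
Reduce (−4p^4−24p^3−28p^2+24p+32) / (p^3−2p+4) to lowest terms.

(−4p^3−16p^2+4p+16)/(p^2−2p+2)

By polynomial division,
  −4p^4−24p^3−28p^2+24p+32 = (−4p−24)(p^3−2p+4) + (−36p^2−8p+128)
  p^3−2p+4 = (−(1/36)p+1/162)(−36p^2−8p+128) + ((130/81)p+260/81)
  −36p^2−8p+128 = (−(1458/65)p+2592/65)((130/81)p+260/81) + (0)
Last nonzero remainder: (130/81)p+260/81. Dividing through by 130/81 gives the monic gcd p+2.
Cancel p+2 from numerator and denominator to get the reduced form.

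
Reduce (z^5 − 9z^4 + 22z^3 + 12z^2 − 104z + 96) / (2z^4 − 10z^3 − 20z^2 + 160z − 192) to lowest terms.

Euclidean algorithm in ℚ[z]:
  z^5 − 9z^4 + 22z^3 + 12z^2 − 104z + 96 = ((1/2)z − 2)(2z^4 − 10z^3 − 20z^2 + 160z − 192) + (12z^3 − 108z^2 + 312z − 288)
  2z^4 − 10z^3 − 20z^2 + 160z − 192 = ((1/6)z + 2/3)(12z^3 − 108z^2 + 312z − 288) + (0)
Last nonzero remainder: 12z^3 − 108z^2 + 312z − 288. Dividing through by 12 gives the monic gcd z^3 − 9z^2 + 26z − 24.
Cancel z^3 − 9z^2 + 26z − 24 from numerator and denominator to get the reduced form.

(z^2 − 4)/(2z + 8)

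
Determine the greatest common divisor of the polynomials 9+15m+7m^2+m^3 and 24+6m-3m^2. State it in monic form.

1

Apply the Euclidean algorithm:
  m^3+7m^2+15m+9 = (-(1/3)m-3)(-3m^2+6m+24) + (41m+81)
  -3m^2+6m+24 = (-(3/41)m+489/1681)(41m+81) + (735/1681)
  41m+81 = ((68921/735)m+45387/245)(735/1681) + (0)
The last nonzero remainder is the constant 735/1681, so the polynomials are coprime and gcd = 1.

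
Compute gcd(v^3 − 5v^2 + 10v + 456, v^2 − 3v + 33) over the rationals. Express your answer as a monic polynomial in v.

1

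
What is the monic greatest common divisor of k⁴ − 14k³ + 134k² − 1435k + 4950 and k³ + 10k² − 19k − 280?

k − 5

Repeated division with remainder:
  k⁴ − 14k³ + 134k² − 1435k + 4950 = (k − 24)(k³ + 10k² − 19k − 280) + (393k² − 1611k − 1770)
  k³ + 10k² − 19k − 280 = ((1/393)k + 1847/51483)(393k² − 1611k − 1770) + ((743070/17161)k − 3715350/17161)
  393k² − 1611k − 1770 = ((2248091/247690)k + 1012499/123845)((743070/17161)k − 3715350/17161) + (0)
Last nonzero remainder: (743070/17161)k − 3715350/17161. Dividing through by 743070/17161 gives the monic gcd k − 5.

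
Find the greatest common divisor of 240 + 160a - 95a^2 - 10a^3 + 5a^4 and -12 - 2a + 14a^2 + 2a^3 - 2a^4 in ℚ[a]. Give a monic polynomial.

-3 - 2a + a^2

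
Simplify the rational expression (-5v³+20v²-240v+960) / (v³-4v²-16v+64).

Repeated division with remainder:
  -5v³+20v²-240v+960 = (-5)(v³-4v²-16v+64) + (-320v+1280)
  v³-4v²-16v+64 = (-(1/320)v²+1/20)(-320v+1280) + (0)
Last nonzero remainder: -320v+1280. Dividing through by -320 gives the monic gcd v-4.
Cancel v-4 from numerator and denominator to get the reduced form.

(-5v²-240)/(v²-16)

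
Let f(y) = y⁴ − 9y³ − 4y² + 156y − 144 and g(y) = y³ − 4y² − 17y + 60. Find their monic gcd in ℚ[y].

y + 4

Apply the Euclidean algorithm:
  y⁴ − 9y³ − 4y² + 156y − 144 = (y − 5)(y³ − 4y² − 17y + 60) + (−7y² + 11y + 156)
  y³ − 4y² − 17y + 60 = (−(1/7)y + 17/49)(−7y² + 11y + 156) + ((72/49)y + 288/49)
  −7y² + 11y + 156 = (−(343/72)y + 637/24)((72/49)y + 288/49) + (0)
Last nonzero remainder: (72/49)y + 288/49. Dividing through by 72/49 gives the monic gcd y + 4.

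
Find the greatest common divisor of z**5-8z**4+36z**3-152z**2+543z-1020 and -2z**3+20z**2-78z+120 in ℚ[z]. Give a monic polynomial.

z**3-10z**2+39z-60

By polynomial division,
  z**5-8z**4+36z**3-152z**2+543z-1020 = (-(1/2)z**2-z-17/2)(-2z**3+20z**2-78z+120) + (0)
Last nonzero remainder: -2z**3+20z**2-78z+120. Dividing through by -2 gives the monic gcd z**3-10z**2+39z-60.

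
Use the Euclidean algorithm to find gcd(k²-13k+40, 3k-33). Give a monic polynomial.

Repeated division with remainder:
  k²-13k+40 = ((1/3)k-2/3)(3k-33) + (18)
  3k-33 = ((1/6)k-11/6)(18) + (0)
The last nonzero remainder is the constant 18, so the polynomials are coprime and gcd = 1.

1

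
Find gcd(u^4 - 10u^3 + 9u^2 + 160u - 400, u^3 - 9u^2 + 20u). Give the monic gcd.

u^2 - 9u + 20

Apply the Euclidean algorithm:
  u^4 - 10u^3 + 9u^2 + 160u - 400 = (u - 1)(u^3 - 9u^2 + 20u) + (-20u^2 + 180u - 400)
  u^3 - 9u^2 + 20u = (-(1/20)u)(-20u^2 + 180u - 400) + (0)
Last nonzero remainder: -20u^2 + 180u - 400. Dividing through by -20 gives the monic gcd u^2 - 9u + 20.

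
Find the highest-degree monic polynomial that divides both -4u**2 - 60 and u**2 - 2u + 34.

1

By polynomial division,
  -4u**2 - 60 = (-4)(u**2 - 2u + 34) + (-8u + 76)
  u**2 - 2u + 34 = (-(1/8)u - 15/16)(-8u + 76) + (421/4)
  -8u + 76 = (-(32/421)u + 304/421)(421/4) + (0)
The last nonzero remainder is the constant 421/4, so the polynomials are coprime and gcd = 1.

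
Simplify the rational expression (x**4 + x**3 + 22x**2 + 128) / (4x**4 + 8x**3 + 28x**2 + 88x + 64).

(x**2 + 2x + 16)/(4x**2 + 12x + 8)

Apply the Euclidean algorithm:
  x**4 + x**3 + 22x**2 + 128 = (1/4)(4x**4 + 8x**3 + 28x**2 + 88x + 64) + (-x**3 + 15x**2 - 22x + 112)
  4x**4 + 8x**3 + 28x**2 + 88x + 64 = (-4x - 68)(-x**3 + 15x**2 - 22x + 112) + (960x**2 - 960x + 7680)
  -x**3 + 15x**2 - 22x + 112 = (-(1/960)x + 7/480)(960x**2 - 960x + 7680) + (0)
Last nonzero remainder: 960x**2 - 960x + 7680. Dividing through by 960 gives the monic gcd x**2 - x + 8.
Cancel x**2 - x + 8 from numerator and denominator to get the reduced form.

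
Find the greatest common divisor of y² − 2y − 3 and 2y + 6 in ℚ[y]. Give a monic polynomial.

By polynomial division,
  y² − 2y − 3 = ((1/2)y − 5/2)(2y + 6) + (12)
  2y + 6 = ((1/6)y + 1/2)(12) + (0)
The last nonzero remainder is the constant 12, so the polynomials are coprime and gcd = 1.

1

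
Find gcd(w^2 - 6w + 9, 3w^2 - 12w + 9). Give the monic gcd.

w - 3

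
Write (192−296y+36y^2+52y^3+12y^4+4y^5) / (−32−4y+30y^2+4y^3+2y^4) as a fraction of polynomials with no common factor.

By polynomial division,
  4y^5+12y^4+52y^3+36y^2−296y+192 = (2y+2)(2y^4+4y^3+30y^2−4y−32) + (−16y^3−16y^2−224y+256)
  2y^4+4y^3+30y^2−4y−32 = (−(1/8)y−1/8)(−16y^3−16y^2−224y+256) + (0)
Last nonzero remainder: −16y^3−16y^2−224y+256. Dividing through by −16 gives the monic gcd y^3+y^2+14y−16.
Cancel y^3+y^2+14y−16 from numerator and denominator to get the reduced form.

(−6+4y+2y^2)/(1+y)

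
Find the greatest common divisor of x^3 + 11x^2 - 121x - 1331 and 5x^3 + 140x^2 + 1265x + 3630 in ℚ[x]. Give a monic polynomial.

x^2 + 22x + 121

By polynomial division,
  x^3 + 11x^2 - 121x - 1331 = (1/5)(5x^3 + 140x^2 + 1265x + 3630) + (-17x^2 - 374x - 2057)
  5x^3 + 140x^2 + 1265x + 3630 = (-(5/17)x - 30/17)(-17x^2 - 374x - 2057) + (0)
Last nonzero remainder: -17x^2 - 374x - 2057. Dividing through by -17 gives the monic gcd x^2 + 22x + 121.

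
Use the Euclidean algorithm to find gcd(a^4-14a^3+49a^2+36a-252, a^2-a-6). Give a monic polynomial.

a^2-a-6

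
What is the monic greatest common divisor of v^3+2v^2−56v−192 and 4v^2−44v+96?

Repeated division with remainder:
  v^3+2v^2−56v−192 = ((1/4)v+13/4)(4v^2−44v+96) + (63v−504)
  4v^2−44v+96 = ((4/63)v−4/21)(63v−504) + (0)
Last nonzero remainder: 63v−504. Dividing through by 63 gives the monic gcd v−8.

v−8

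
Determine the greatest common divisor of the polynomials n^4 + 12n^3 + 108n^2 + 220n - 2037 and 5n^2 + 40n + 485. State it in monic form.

By polynomial division,
  n^4 + 12n^3 + 108n^2 + 220n - 2037 = ((1/5)n^2 + (4/5)n - 21/5)(5n^2 + 40n + 485) + (0)
Last nonzero remainder: 5n^2 + 40n + 485. Dividing through by 5 gives the monic gcd n^2 + 8n + 97.

n^2 + 8n + 97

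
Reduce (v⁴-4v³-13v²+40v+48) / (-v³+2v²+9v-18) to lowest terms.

Apply the Euclidean algorithm:
  v⁴-4v³-13v²+40v+48 = (-v+2)(-v³+2v²+9v-18) + (-8v²+4v+84)
  -v³+2v²+9v-18 = ((1/8)v-3/16)(-8v²+4v+84) + (-(3/4)v-9/4)
  -8v²+4v+84 = ((32/3)v-112/3)(-(3/4)v-9/4) + (0)
Last nonzero remainder: -(3/4)v-9/4. Dividing through by -3/4 gives the monic gcd v+3.
Cancel v+3 from numerator and denominator to get the reduced form.

(-v³+7v²-8v-16)/(v²-5v+6)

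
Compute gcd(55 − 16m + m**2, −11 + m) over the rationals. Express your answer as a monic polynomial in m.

−11 + m

Apply the Euclidean algorithm:
  m**2 − 16m + 55 = (m − 5)(m − 11) + (0)
The last nonzero remainder m − 11 is already monic.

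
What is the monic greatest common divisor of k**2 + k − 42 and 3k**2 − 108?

k − 6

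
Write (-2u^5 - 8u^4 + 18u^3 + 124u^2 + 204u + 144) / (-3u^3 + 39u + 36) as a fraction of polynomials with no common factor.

Apply the Euclidean algorithm:
  -2u^5 - 8u^4 + 18u^3 + 124u^2 + 204u + 144 = ((2/3)u^2 + (8/3)u + 8/3)(-3u^3 + 39u + 36) + (-4u^2 + 4u + 48)
  -3u^3 + 39u + 36 = ((3/4)u + 3/4)(-4u^2 + 4u + 48) + (0)
Last nonzero remainder: -4u^2 + 4u + 48. Dividing through by -4 gives the monic gcd u^2 - u - 12.
Cancel u^2 - u - 12 from numerator and denominator to get the reduced form.

(2u^3 + 10u^2 + 16u + 12)/(3u + 3)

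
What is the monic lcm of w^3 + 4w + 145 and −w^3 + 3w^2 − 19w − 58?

Euclidean algorithm in ℚ[w]:
  w^3 + 4w + 145 = (−1)(−w^3 + 3w^2 − 19w − 58) + (3w^2 − 15w + 87)
  −w^3 + 3w^2 − 19w − 58 = (−(1/3)w − 2/3)(3w^2 − 15w + 87) + (0)
Last nonzero remainder: 3w^2 − 15w + 87. Dividing through by 3 gives the monic gcd w^2 − 5w + 29.
Then lcm(f, g) = f·g / gcd(f, g); expanding and making the result monic gives the answer.

w^4 + 2w^3 + 4w^2 + 153w + 290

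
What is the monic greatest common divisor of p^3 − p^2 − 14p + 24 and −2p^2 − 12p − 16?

p + 4

By polynomial division,
  p^3 − p^2 − 14p + 24 = (−(1/2)p + 7/2)(−2p^2 − 12p − 16) + (20p + 80)
  −2p^2 − 12p − 16 = (−(1/10)p − 1/5)(20p + 80) + (0)
Last nonzero remainder: 20p + 80. Dividing through by 20 gives the monic gcd p + 4.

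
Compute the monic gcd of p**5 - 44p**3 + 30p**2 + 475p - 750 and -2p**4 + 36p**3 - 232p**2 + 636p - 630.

p**2 - 8p + 15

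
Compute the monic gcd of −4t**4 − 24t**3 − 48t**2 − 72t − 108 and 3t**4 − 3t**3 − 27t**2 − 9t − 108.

t**3 + 3t**2 + 3t + 9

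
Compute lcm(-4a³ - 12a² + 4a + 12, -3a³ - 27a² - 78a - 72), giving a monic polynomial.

a⁵ + 9a⁴ + 25a³ + 15a² - 26a - 24

Repeated division with remainder:
  -4a³ - 12a² + 4a + 12 = (4/3)(-3a³ - 27a² - 78a - 72) + (24a² + 108a + 108)
  -3a³ - 27a² - 78a - 72 = (-(1/8)a - 9/16)(24a² + 108a + 108) + (-(15/4)a - 45/4)
  24a² + 108a + 108 = (-(32/5)a - 48/5)(-(15/4)a - 45/4) + (0)
Last nonzero remainder: -(15/4)a - 45/4. Dividing through by -15/4 gives the monic gcd a + 3.
Then lcm(f, g) = f·g / gcd(f, g); expanding and making the result monic gives the answer.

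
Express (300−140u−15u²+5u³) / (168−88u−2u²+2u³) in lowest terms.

By polynomial division,
  5u³−15u²−140u+300 = (5/2)(2u³−2u²−88u+168) + (−10u²+80u−120)
  2u³−2u²−88u+168 = (−(1/5)u−7/5)(−10u²+80u−120) + (0)
Last nonzero remainder: −10u²+80u−120. Dividing through by −10 gives the monic gcd u²−8u+12.
Cancel u²−8u+12 from numerator and denominator to get the reduced form.

(25+5u)/(14+2u)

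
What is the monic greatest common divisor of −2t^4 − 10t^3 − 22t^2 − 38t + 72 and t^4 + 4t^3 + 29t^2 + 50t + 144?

Euclidean algorithm in ℚ[t]:
  −2t^4 − 10t^3 − 22t^2 − 38t + 72 = (−2)(t^4 + 4t^3 + 29t^2 + 50t + 144) + (−2t^3 + 36t^2 + 62t + 360)
  t^4 + 4t^3 + 29t^2 + 50t + 144 = (−(1/2)t − 11)(−2t^3 + 36t^2 + 62t + 360) + (456t^2 + 912t + 4104)
  −2t^3 + 36t^2 + 62t + 360 = (−(1/228)t + 5/57)(456t^2 + 912t + 4104) + (0)
Last nonzero remainder: 456t^2 + 912t + 4104. Dividing through by 456 gives the monic gcd t^2 + 2t + 9.

t^2 + 2t + 9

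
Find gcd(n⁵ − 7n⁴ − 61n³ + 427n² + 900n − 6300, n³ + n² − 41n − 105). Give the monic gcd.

n² − 2n − 35

Euclidean algorithm in ℚ[n]:
  n⁵ − 7n⁴ − 61n³ + 427n² + 900n − 6300 = (n² − 8n − 12)(n³ + n² − 41n − 105) + (216n² − 432n − 7560)
  n³ + n² − 41n − 105 = ((1/216)n + 1/72)(216n² − 432n − 7560) + (0)
Last nonzero remainder: 216n² − 432n − 7560. Dividing through by 216 gives the monic gcd n² − 2n − 35.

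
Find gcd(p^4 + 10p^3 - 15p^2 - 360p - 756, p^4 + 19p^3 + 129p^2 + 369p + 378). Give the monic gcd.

By polynomial division,
  p^4 + 10p^3 - 15p^2 - 360p - 756 = (p^4 + 19p^3 + 129p^2 + 369p + 378) + (-9p^3 - 144p^2 - 729p - 1134)
  p^4 + 19p^3 + 129p^2 + 369p + 378 = (-(1/9)p - 1/3)(-9p^3 - 144p^2 - 729p - 1134) + (0)
Last nonzero remainder: -9p^3 - 144p^2 - 729p - 1134. Dividing through by -9 gives the monic gcd p^3 + 16p^2 + 81p + 126.

p^3 + 16p^2 + 81p + 126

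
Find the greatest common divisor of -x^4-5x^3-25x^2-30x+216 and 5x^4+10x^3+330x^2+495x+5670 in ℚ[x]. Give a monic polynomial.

Euclidean algorithm in ℚ[x]:
  -x^4-5x^3-25x^2-30x+216 = (-1/5)(5x^4+10x^3+330x^2+495x+5670) + (-3x^3+41x^2+69x+1350)
  5x^4+10x^3+330x^2+495x+5670 = (-(5/3)x-235/9)(-3x^3+41x^2+69x+1350) + ((13640/9)x^2+(13640/3)x+40920)
  -3x^3+41x^2+69x+1350 = (-(27/13640)x+45/1364)((13640/9)x^2+(13640/3)x+40920) + (0)
Last nonzero remainder: (13640/9)x^2+(13640/3)x+40920. Dividing through by 13640/9 gives the monic gcd x^2+3x+27.

x^2+3x+27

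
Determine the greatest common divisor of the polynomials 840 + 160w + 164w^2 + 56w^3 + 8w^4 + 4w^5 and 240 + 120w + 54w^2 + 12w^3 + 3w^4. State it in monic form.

10 + w^2

Apply the Euclidean algorithm:
  4w^5 + 8w^4 + 56w^3 + 164w^2 + 160w + 840 = ((4/3)w - 8/3)(3w^4 + 12w^3 + 54w^2 + 120w + 240) + (16w^3 + 148w^2 + 160w + 1480)
  3w^4 + 12w^3 + 54w^2 + 120w + 240 = ((3/16)w - 63/64)(16w^3 + 148w^2 + 160w + 1480) + ((2715/16)w^2 + 13575/8)
  16w^3 + 148w^2 + 160w + 1480 = ((256/2715)w + 2368/2715)((2715/16)w^2 + 13575/8) + (0)
Last nonzero remainder: (2715/16)w^2 + 13575/8. Dividing through by 2715/16 gives the monic gcd w^2 + 10.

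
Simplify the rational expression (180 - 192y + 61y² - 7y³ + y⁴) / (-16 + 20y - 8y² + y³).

(45 - 3y + y²)/(-4 + y)

By polynomial division,
  y⁴ - 7y³ + 61y² - 192y + 180 = (y + 1)(y³ - 8y² + 20y - 16) + (49y² - 196y + 196)
  y³ - 8y² + 20y - 16 = ((1/49)y - 4/49)(49y² - 196y + 196) + (0)
Last nonzero remainder: 49y² - 196y + 196. Dividing through by 49 gives the monic gcd y² - 4y + 4.
Cancel y² - 4y + 4 from numerator and denominator to get the reduced form.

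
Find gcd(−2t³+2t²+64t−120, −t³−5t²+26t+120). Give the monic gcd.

Apply the Euclidean algorithm:
  −2t³+2t²+64t−120 = (2)(−t³−5t²+26t+120) + (12t²+12t−360)
  −t³−5t²+26t+120 = (−(1/12)t−1/3)(12t²+12t−360) + (0)
Last nonzero remainder: 12t²+12t−360. Dividing through by 12 gives the monic gcd t²+t−30.

t²+t−30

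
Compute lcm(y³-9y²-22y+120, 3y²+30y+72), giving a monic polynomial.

Euclidean algorithm in ℚ[y]:
  y³-9y²-22y+120 = ((1/3)y-19/3)(3y²+30y+72) + (144y+576)
  3y²+30y+72 = ((1/48)y+1/8)(144y+576) + (0)
Last nonzero remainder: 144y+576. Dividing through by 144 gives the monic gcd y+4.
Then lcm(f, g) = f·g / gcd(f, g); expanding and making the result monic gives the answer.

y⁴-3y³-76y²-12y+720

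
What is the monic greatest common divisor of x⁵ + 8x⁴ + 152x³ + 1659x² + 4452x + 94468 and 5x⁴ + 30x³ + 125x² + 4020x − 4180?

x³ + 7x² + 32x + 836

Repeated division with remainder:
  x⁵ + 8x⁴ + 152x³ + 1659x² + 4452x + 94468 = ((1/5)x + 2/5)(5x⁴ + 30x³ + 125x² + 4020x − 4180) + (115x³ + 805x² + 3680x + 96140)
  5x⁴ + 30x³ + 125x² + 4020x − 4180 = ((1/23)x − 1/23)(115x³ + 805x² + 3680x + 96140) + (0)
Last nonzero remainder: 115x³ + 805x² + 3680x + 96140. Dividing through by 115 gives the monic gcd x³ + 7x² + 32x + 836.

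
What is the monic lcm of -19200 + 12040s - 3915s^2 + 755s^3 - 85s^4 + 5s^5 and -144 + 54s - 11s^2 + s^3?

23040 - 18288s + 7106s^2 - 1689s^3 + 253s^4 - 23s^5 + s^6

Repeated division with remainder:
  5s^5 - 85s^4 + 755s^3 - 3915s^2 + 12040s - 19200 = (5s^2 - 30s + 155)(s^3 - 11s^2 + 54s - 144) + (130s^2 - 650s + 3120)
  s^3 - 11s^2 + 54s - 144 = ((1/130)s - 3/65)(130s^2 - 650s + 3120) + (0)
Last nonzero remainder: 130s^2 - 650s + 3120. Dividing through by 130 gives the monic gcd s^2 - 5s + 24.
Then lcm(f, g) = f·g / gcd(f, g); expanding and making the result monic gives the answer.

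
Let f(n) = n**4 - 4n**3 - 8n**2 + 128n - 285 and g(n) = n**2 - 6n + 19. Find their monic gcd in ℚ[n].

n**2 - 6n + 19

Repeated division with remainder:
  n**4 - 4n**3 - 8n**2 + 128n - 285 = (n**2 + 2n - 15)(n**2 - 6n + 19) + (0)
The last nonzero remainder n**2 - 6n + 19 is already monic.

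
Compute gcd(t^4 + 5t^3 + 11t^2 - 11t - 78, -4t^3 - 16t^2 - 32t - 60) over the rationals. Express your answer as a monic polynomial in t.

Euclidean algorithm in ℚ[t]:
  t^4 + 5t^3 + 11t^2 - 11t - 78 = (-(1/4)t - 1/4)(-4t^3 - 16t^2 - 32t - 60) + (-t^2 - 34t - 93)
  -4t^3 - 16t^2 - 32t - 60 = (4t - 120)(-t^2 - 34t - 93) + (-3740t - 11220)
  -t^2 - 34t - 93 = ((1/3740)t + 31/3740)(-3740t - 11220) + (0)
Last nonzero remainder: -3740t - 11220. Dividing through by -3740 gives the monic gcd t + 3.

t + 3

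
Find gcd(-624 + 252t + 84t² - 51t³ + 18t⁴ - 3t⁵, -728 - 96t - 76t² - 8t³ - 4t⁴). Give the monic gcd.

13 - 2t + t²

Repeated division with remainder:
  -3t⁵ + 18t⁴ - 51t³ + 84t² + 252t - 624 = ((3/4)t - 6)(-4t⁴ - 8t³ - 76t² - 96t - 728) + (-42t³ - 300t² + 222t - 4992)
  -4t⁴ - 8t³ - 76t² - 96t - 728 = ((2/21)t - 24/49)(-42t³ - 300t² + 222t - 4992) + (-(11960/49)t² + (23920/49)t - 155480/49)
  -42t³ - 300t² + 222t - 4992 = ((1029/5980)t + 2352/1495)(-(11960/49)t² + (23920/49)t - 155480/49) + (0)
Last nonzero remainder: -(11960/49)t² + (23920/49)t - 155480/49. Dividing through by -11960/49 gives the monic gcd t² - 2t + 13.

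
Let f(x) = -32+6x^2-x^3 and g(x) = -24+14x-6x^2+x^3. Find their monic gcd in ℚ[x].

-4+x

By polynomial division,
  -x^3+6x^2-32 = (-1)(x^3-6x^2+14x-24) + (14x-56)
  x^3-6x^2+14x-24 = ((1/14)x^2-(1/7)x+3/7)(14x-56) + (0)
Last nonzero remainder: 14x-56. Dividing through by 14 gives the monic gcd x-4.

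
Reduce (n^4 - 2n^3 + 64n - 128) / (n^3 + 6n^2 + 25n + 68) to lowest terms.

Apply the Euclidean algorithm:
  n^4 - 2n^3 + 64n - 128 = (n - 8)(n^3 + 6n^2 + 25n + 68) + (23n^2 + 196n + 416)
  n^3 + 6n^2 + 25n + 68 = ((1/23)n - 58/529)(23n^2 + 196n + 416) + ((15025/529)n + 60100/529)
  23n^2 + 196n + 416 = ((12167/15025)n + 55016/15025)((15025/529)n + 60100/529) + (0)
Last nonzero remainder: (15025/529)n + 60100/529. Dividing through by 15025/529 gives the monic gcd n + 4.
Cancel n + 4 from numerator and denominator to get the reduced form.

(n^3 - 6n^2 + 24n - 32)/(n^2 + 2n + 17)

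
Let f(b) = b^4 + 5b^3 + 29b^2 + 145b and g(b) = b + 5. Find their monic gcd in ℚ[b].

b + 5

Repeated division with remainder:
  b^4 + 5b^3 + 29b^2 + 145b = (b^3 + 29b)(b + 5) + (0)
The last nonzero remainder b + 5 is already monic.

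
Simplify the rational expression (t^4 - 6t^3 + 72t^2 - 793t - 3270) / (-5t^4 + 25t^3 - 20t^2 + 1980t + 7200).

(-t^2 - t - 109)/(5t^2 + 10t + 240)

Repeated division with remainder:
  t^4 - 6t^3 + 72t^2 - 793t - 3270 = (-1/5)(-5t^4 + 25t^3 - 20t^2 + 1980t + 7200) + (-t^3 + 68t^2 - 397t - 1830)
  -5t^4 + 25t^3 - 20t^2 + 1980t + 7200 = (5t + 315)(-t^3 + 68t^2 - 397t - 1830) + (-19455t^2 + 136185t + 583650)
  -t^3 + 68t^2 - 397t - 1830 = ((1/19455)t - 61/19455)(-19455t^2 + 136185t + 583650) + (0)
Last nonzero remainder: -19455t^2 + 136185t + 583650. Dividing through by -19455 gives the monic gcd t^2 - 7t - 30.
Cancel t^2 - 7t - 30 from numerator and denominator to get the reduced form.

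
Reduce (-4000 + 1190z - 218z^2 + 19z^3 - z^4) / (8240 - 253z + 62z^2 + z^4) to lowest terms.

Apply the Euclidean algorithm:
  -z^4 + 19z^3 - 218z^2 + 1190z - 4000 = (-1)(z^4 + 62z^2 - 253z + 8240) + (19z^3 - 156z^2 + 937z + 4240)
  z^4 + 62z^2 - 253z + 8240 = ((1/19)z + 156/361)(19z^3 - 156z^2 + 937z + 4240) + ((28915/361)z^2 - (318065/361)z + 2313200/361)
  19z^3 - 156z^2 + 937z + 4240 = ((6859/28915)z + 19133/28915)((28915/361)z^2 - (318065/361)z + 2313200/361) + (0)
Last nonzero remainder: (28915/361)z^2 - (318065/361)z + 2313200/361. Dividing through by 28915/361 gives the monic gcd z^2 - 11z + 80.
Cancel z^2 - 11z + 80 from numerator and denominator to get the reduced form.

(-50 + 8z - z^2)/(103 + 11z + z^2)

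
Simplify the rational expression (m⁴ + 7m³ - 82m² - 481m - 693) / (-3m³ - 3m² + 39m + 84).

(-m² - 2m + 99)/(3m - 12)

By polynomial division,
  m⁴ + 7m³ - 82m² - 481m - 693 = (-(1/3)m - 2)(-3m³ - 3m² + 39m + 84) + (-75m² - 375m - 525)
  -3m³ - 3m² + 39m + 84 = ((1/25)m - 4/25)(-75m² - 375m - 525) + (0)
Last nonzero remainder: -75m² - 375m - 525. Dividing through by -75 gives the monic gcd m² + 5m + 7.
Cancel m² + 5m + 7 from numerator and denominator to get the reduced form.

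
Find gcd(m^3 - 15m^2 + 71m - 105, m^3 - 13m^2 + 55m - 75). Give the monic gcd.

Repeated division with remainder:
  m^3 - 15m^2 + 71m - 105 = (m^3 - 13m^2 + 55m - 75) + (-2m^2 + 16m - 30)
  m^3 - 13m^2 + 55m - 75 = (-(1/2)m + 5/2)(-2m^2 + 16m - 30) + (0)
Last nonzero remainder: -2m^2 + 16m - 30. Dividing through by -2 gives the monic gcd m^2 - 8m + 15.

m^2 - 8m + 15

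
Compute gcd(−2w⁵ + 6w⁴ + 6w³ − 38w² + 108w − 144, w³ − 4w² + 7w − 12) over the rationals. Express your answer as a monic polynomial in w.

By polynomial division,
  −2w⁵ + 6w⁴ + 6w³ − 38w² + 108w − 144 = (−2w² − 2w + 12)(w³ − 4w² + 7w − 12) + (0)
The last nonzero remainder w³ − 4w² + 7w − 12 is already monic.

w³ − 4w² + 7w − 12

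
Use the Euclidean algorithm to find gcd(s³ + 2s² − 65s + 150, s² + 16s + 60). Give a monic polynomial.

Repeated division with remainder:
  s³ + 2s² − 65s + 150 = (s − 14)(s² + 16s + 60) + (99s + 990)
  s² + 16s + 60 = ((1/99)s + 2/33)(99s + 990) + (0)
Last nonzero remainder: 99s + 990. Dividing through by 99 gives the monic gcd s + 10.

s + 10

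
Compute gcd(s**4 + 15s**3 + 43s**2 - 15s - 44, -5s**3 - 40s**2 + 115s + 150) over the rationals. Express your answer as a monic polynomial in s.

s + 1

Apply the Euclidean algorithm:
  s**4 + 15s**3 + 43s**2 - 15s - 44 = (-(1/5)s - 7/5)(-5s**3 - 40s**2 + 115s + 150) + (10s**2 + 176s + 166)
  -5s**3 - 40s**2 + 115s + 150 = (-(1/2)s + 24/5)(10s**2 + 176s + 166) + (-(3234/5)s - 3234/5)
  10s**2 + 176s + 166 = (-(25/1617)s - 415/1617)(-(3234/5)s - 3234/5) + (0)
Last nonzero remainder: -(3234/5)s - 3234/5. Dividing through by -3234/5 gives the monic gcd s + 1.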